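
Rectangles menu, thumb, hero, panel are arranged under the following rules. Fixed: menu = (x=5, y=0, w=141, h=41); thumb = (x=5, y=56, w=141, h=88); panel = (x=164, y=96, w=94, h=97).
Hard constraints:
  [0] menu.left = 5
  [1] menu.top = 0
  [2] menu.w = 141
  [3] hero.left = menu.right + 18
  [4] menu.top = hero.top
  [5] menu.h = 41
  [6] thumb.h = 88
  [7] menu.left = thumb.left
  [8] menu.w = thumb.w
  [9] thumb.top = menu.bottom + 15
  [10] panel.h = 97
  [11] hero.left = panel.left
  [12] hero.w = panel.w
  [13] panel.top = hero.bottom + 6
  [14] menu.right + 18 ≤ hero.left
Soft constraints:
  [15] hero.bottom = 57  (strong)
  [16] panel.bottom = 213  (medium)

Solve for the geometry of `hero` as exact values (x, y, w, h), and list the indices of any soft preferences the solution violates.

1. hero.x = 164  [hero.left = menu.right + 18]
2. hero.y = 0  [menu.top = hero.top]
3. hero.w = 94  [hero.w = panel.w]
4. hero.h = 90  [panel.top = hero.bottom + 6]

hero = (x=164, y=0, w=94, h=90)
violated soft preferences: 15, 16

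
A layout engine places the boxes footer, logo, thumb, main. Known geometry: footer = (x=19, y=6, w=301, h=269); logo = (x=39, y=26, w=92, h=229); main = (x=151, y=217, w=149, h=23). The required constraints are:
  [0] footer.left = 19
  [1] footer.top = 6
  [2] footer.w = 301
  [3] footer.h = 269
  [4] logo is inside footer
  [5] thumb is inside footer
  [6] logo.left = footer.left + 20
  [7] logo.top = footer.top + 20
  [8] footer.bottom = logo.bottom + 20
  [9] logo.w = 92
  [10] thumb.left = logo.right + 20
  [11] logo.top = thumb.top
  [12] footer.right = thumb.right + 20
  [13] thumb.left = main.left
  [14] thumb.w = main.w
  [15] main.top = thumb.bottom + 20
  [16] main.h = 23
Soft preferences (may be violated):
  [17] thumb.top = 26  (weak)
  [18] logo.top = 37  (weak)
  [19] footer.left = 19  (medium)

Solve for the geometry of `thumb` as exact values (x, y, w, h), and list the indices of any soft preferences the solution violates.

thumb = (x=151, y=26, w=149, h=171)
violated soft preferences: 18

1. thumb.x = 151  [thumb.left = logo.right + 20]
2. thumb.y = 26  [logo.top = thumb.top]
3. thumb.w = 149  [footer.right = thumb.right + 20]
4. thumb.h = 171  [main.top = thumb.bottom + 20]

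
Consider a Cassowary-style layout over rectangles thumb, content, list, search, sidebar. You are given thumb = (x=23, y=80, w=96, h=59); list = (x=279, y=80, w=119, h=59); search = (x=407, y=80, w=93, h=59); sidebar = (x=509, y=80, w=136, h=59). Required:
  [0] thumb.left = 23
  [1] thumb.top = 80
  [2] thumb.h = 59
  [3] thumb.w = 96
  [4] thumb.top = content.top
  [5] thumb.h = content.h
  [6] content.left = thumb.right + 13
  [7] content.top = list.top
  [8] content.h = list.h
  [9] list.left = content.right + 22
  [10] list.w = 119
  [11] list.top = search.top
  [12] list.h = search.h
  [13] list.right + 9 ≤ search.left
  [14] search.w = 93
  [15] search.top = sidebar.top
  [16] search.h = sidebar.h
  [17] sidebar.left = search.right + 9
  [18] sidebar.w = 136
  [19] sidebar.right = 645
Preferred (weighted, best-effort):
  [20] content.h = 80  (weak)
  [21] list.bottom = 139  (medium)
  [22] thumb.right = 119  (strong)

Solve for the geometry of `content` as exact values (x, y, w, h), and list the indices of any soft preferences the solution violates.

content = (x=132, y=80, w=125, h=59)
violated soft preferences: 20

1. content.y = 80  [thumb.top = content.top]
2. content.h = 59  [thumb.h = content.h]
3. content.x = 132  [content.left = thumb.right + 13]
4. content.w = 125  [list.left = content.right + 22]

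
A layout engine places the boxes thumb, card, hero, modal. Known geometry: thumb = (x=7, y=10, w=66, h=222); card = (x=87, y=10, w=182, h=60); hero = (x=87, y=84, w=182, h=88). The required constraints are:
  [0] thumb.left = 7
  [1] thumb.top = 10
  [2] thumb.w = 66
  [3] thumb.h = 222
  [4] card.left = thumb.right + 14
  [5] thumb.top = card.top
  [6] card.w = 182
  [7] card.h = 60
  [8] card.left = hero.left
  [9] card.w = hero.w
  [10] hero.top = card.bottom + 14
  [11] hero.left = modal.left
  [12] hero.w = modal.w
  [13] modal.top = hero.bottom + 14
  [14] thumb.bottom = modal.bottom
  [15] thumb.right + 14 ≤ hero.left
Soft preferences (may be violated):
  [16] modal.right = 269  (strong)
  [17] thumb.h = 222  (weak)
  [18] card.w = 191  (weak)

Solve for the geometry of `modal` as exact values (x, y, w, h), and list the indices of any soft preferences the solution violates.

modal = (x=87, y=186, w=182, h=46)
violated soft preferences: 18

1. modal.x = 87  [hero.left = modal.left]
2. modal.w = 182  [hero.w = modal.w]
3. modal.y = 186  [modal.top = hero.bottom + 14]
4. modal.h = 46  [thumb.bottom = modal.bottom]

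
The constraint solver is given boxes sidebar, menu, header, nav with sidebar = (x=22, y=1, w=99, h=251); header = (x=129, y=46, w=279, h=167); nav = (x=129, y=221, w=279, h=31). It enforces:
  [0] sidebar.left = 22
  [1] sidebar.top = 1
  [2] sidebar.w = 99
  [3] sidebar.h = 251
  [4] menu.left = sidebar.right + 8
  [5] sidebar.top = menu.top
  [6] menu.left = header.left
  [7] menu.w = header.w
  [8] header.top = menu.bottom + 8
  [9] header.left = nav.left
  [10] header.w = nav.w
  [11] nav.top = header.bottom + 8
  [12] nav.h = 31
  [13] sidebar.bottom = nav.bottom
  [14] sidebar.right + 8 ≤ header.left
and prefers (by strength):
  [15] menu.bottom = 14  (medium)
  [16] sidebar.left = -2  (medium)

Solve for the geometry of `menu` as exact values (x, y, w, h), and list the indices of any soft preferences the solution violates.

1. menu.x = 129  [menu.left = sidebar.right + 8]
2. menu.y = 1  [sidebar.top = menu.top]
3. menu.w = 279  [menu.w = header.w]
4. menu.h = 37  [header.top = menu.bottom + 8]

menu = (x=129, y=1, w=279, h=37)
violated soft preferences: 15, 16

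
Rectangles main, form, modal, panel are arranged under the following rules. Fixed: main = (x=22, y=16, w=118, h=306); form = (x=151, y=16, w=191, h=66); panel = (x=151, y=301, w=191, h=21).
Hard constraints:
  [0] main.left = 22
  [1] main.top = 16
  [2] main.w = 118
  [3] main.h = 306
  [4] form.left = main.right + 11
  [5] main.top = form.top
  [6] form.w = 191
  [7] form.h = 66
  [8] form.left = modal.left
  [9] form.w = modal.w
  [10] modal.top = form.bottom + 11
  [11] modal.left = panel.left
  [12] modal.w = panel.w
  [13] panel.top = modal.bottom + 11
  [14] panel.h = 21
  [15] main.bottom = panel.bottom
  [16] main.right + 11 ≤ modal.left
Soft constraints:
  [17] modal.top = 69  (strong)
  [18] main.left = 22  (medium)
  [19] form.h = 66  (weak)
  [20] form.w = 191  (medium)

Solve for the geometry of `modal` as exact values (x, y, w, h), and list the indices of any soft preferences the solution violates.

1. modal.x = 151  [form.left = modal.left]
2. modal.w = 191  [form.w = modal.w]
3. modal.y = 93  [modal.top = form.bottom + 11]
4. modal.h = 197  [panel.top = modal.bottom + 11]

modal = (x=151, y=93, w=191, h=197)
violated soft preferences: 17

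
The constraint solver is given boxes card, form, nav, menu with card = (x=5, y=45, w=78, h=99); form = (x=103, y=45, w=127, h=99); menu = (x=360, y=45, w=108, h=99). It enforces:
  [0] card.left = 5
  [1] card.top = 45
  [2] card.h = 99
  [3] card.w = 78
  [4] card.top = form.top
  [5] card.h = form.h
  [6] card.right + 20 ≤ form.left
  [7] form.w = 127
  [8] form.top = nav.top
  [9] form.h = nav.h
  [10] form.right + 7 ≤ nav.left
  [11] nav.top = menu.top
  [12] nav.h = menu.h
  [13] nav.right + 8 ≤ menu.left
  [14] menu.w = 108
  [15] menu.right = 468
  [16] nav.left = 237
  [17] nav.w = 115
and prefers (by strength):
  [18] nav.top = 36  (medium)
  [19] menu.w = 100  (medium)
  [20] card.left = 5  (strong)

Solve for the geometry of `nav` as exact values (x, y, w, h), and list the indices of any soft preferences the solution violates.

1. nav.y = 45  [form.top = nav.top]
2. nav.h = 99  [form.h = nav.h]
3. nav.x = 237  [nav.left = 237]
4. nav.w = 115  [nav.w = 115]

nav = (x=237, y=45, w=115, h=99)
violated soft preferences: 18, 19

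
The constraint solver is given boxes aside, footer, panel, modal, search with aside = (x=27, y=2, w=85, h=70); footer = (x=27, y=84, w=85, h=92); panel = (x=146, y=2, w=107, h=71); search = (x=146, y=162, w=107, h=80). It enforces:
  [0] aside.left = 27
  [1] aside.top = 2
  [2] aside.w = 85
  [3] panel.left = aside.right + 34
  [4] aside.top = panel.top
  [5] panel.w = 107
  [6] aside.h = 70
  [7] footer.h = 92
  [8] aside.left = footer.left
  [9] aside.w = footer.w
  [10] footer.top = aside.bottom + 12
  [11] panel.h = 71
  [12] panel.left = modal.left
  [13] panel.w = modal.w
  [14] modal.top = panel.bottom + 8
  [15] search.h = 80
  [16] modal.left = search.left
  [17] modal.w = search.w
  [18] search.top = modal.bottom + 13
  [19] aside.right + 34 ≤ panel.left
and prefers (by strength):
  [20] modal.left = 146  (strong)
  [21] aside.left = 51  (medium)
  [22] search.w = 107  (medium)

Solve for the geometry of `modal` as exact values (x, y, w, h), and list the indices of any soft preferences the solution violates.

modal = (x=146, y=81, w=107, h=68)
violated soft preferences: 21

1. modal.x = 146  [panel.left = modal.left]
2. modal.w = 107  [panel.w = modal.w]
3. modal.y = 81  [modal.top = panel.bottom + 8]
4. modal.h = 68  [search.top = modal.bottom + 13]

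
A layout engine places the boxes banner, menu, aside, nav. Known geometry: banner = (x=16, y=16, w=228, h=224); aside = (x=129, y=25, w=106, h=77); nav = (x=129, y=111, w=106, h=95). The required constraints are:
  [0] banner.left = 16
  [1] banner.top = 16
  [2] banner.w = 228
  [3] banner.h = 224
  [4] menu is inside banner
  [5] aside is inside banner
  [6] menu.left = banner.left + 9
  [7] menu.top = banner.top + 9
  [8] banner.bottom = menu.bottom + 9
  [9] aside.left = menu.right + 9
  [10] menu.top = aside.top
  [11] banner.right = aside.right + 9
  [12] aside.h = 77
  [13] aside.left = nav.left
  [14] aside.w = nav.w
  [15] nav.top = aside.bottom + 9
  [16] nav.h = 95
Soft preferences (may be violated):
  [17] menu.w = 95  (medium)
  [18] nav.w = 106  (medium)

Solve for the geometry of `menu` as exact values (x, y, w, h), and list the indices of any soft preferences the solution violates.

menu = (x=25, y=25, w=95, h=206)
violated soft preferences: none

1. menu.x = 25  [menu.left = banner.left + 9]
2. menu.y = 25  [menu.top = banner.top + 9]
3. menu.h = 206  [banner.bottom = menu.bottom + 9]
4. menu.w = 95  [aside.left = menu.right + 9]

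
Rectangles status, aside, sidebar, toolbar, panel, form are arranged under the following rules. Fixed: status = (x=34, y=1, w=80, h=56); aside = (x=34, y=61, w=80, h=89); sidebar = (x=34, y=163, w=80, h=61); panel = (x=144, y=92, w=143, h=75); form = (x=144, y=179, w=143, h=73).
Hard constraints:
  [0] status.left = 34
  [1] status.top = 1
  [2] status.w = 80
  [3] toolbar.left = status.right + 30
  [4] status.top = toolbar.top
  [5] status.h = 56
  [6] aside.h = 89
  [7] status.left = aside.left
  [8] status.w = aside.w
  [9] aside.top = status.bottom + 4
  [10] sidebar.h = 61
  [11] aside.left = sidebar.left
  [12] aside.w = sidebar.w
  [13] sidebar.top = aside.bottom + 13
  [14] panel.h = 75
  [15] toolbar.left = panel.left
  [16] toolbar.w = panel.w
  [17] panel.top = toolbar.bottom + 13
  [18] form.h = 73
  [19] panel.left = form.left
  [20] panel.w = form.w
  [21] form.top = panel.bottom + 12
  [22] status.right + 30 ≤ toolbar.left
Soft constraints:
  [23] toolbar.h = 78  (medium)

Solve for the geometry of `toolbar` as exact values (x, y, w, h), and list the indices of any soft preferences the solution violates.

toolbar = (x=144, y=1, w=143, h=78)
violated soft preferences: none

1. toolbar.x = 144  [toolbar.left = status.right + 30]
2. toolbar.y = 1  [status.top = toolbar.top]
3. toolbar.w = 143  [toolbar.w = panel.w]
4. toolbar.h = 78  [panel.top = toolbar.bottom + 13]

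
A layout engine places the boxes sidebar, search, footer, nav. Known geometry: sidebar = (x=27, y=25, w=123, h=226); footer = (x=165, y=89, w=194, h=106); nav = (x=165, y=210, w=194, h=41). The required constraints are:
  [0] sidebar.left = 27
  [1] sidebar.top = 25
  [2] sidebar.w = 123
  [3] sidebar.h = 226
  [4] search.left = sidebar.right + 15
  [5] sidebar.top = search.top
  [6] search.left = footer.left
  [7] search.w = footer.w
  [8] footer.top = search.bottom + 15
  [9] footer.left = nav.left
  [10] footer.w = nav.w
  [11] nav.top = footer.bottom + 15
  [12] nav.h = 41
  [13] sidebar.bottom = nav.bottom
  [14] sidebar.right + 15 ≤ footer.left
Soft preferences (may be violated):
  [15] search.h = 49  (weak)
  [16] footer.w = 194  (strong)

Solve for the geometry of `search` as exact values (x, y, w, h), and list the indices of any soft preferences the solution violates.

search = (x=165, y=25, w=194, h=49)
violated soft preferences: none

1. search.x = 165  [search.left = sidebar.right + 15]
2. search.y = 25  [sidebar.top = search.top]
3. search.w = 194  [search.w = footer.w]
4. search.h = 49  [footer.top = search.bottom + 15]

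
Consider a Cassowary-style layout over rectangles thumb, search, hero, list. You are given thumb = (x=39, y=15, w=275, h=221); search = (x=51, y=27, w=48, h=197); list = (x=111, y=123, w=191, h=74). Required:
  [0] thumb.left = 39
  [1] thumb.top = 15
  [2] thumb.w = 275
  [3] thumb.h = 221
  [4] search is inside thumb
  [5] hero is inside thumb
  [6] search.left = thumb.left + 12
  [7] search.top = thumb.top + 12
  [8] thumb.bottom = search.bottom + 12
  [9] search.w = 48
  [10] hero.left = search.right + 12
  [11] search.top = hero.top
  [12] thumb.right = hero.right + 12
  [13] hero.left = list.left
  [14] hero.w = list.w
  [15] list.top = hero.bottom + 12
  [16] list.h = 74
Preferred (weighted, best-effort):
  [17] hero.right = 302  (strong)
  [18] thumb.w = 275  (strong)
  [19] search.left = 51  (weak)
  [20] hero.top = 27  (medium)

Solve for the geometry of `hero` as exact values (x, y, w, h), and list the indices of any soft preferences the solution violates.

1. hero.x = 111  [hero.left = search.right + 12]
2. hero.y = 27  [search.top = hero.top]
3. hero.w = 191  [thumb.right = hero.right + 12]
4. hero.h = 84  [list.top = hero.bottom + 12]

hero = (x=111, y=27, w=191, h=84)
violated soft preferences: none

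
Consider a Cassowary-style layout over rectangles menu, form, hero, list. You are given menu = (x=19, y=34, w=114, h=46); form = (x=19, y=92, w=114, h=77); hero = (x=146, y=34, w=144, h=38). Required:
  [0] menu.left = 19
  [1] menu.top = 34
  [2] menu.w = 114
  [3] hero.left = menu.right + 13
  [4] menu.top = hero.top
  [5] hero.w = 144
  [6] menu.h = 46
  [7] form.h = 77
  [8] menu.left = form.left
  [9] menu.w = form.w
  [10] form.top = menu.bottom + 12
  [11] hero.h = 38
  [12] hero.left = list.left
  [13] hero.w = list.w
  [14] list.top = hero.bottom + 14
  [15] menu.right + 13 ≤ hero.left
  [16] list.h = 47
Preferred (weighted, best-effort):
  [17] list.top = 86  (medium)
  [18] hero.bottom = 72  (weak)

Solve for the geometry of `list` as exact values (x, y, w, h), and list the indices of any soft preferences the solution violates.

1. list.x = 146  [hero.left = list.left]
2. list.w = 144  [hero.w = list.w]
3. list.y = 86  [list.top = hero.bottom + 14]
4. list.h = 47  [list.h = 47]

list = (x=146, y=86, w=144, h=47)
violated soft preferences: none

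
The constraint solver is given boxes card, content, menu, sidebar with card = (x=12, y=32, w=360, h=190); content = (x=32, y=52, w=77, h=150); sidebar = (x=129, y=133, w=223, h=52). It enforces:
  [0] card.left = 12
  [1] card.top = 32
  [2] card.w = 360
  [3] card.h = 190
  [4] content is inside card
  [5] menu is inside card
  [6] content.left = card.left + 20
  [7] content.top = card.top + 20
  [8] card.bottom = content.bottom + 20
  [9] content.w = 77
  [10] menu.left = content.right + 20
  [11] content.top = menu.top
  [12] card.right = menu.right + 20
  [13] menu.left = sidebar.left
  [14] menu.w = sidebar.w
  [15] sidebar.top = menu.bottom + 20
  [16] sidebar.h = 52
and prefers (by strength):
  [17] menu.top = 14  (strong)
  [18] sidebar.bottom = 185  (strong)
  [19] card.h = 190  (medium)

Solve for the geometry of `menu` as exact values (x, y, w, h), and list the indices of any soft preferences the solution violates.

menu = (x=129, y=52, w=223, h=61)
violated soft preferences: 17

1. menu.x = 129  [menu.left = content.right + 20]
2. menu.y = 52  [content.top = menu.top]
3. menu.w = 223  [card.right = menu.right + 20]
4. menu.h = 61  [sidebar.top = menu.bottom + 20]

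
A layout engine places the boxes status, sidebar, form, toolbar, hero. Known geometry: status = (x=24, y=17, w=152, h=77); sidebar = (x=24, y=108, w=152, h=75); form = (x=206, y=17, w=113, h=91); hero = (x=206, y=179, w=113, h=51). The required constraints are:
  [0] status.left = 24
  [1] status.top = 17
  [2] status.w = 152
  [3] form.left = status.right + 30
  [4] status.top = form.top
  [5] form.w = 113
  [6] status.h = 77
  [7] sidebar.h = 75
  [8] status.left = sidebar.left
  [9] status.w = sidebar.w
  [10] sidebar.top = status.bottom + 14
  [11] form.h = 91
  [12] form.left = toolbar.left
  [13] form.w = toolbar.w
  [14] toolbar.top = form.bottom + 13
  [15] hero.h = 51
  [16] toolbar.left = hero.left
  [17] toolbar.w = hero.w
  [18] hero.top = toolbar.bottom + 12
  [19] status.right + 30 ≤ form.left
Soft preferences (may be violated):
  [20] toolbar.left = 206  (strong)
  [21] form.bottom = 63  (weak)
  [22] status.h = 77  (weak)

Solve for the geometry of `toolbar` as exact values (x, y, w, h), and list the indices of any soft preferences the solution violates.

1. toolbar.x = 206  [form.left = toolbar.left]
2. toolbar.w = 113  [form.w = toolbar.w]
3. toolbar.y = 121  [toolbar.top = form.bottom + 13]
4. toolbar.h = 46  [hero.top = toolbar.bottom + 12]

toolbar = (x=206, y=121, w=113, h=46)
violated soft preferences: 21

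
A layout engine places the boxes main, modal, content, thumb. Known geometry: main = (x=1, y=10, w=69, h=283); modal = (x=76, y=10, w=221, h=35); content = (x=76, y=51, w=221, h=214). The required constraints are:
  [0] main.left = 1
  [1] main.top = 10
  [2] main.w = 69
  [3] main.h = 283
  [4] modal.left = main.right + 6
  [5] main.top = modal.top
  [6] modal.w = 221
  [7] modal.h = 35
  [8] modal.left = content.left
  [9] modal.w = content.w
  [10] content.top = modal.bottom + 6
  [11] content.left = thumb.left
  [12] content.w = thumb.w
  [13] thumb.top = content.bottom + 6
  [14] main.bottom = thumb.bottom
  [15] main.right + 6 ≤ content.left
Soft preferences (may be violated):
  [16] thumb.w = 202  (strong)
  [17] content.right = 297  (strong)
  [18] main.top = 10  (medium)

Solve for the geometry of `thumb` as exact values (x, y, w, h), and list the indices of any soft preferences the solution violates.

thumb = (x=76, y=271, w=221, h=22)
violated soft preferences: 16

1. thumb.x = 76  [content.left = thumb.left]
2. thumb.w = 221  [content.w = thumb.w]
3. thumb.y = 271  [thumb.top = content.bottom + 6]
4. thumb.h = 22  [main.bottom = thumb.bottom]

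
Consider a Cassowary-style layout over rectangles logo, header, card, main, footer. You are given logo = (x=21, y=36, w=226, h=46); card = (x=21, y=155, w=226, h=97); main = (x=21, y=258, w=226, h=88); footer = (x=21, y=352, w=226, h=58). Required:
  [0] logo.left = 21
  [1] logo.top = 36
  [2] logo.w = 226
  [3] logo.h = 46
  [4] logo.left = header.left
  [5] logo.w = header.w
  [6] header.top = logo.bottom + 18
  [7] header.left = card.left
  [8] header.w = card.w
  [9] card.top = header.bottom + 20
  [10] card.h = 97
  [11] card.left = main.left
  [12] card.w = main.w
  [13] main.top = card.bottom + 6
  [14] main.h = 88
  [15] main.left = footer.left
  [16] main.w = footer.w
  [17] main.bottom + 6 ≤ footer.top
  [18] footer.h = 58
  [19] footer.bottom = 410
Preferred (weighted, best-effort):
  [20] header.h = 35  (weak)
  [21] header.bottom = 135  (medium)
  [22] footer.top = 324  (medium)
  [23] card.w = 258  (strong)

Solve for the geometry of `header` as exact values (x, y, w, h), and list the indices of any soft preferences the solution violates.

1. header.x = 21  [logo.left = header.left]
2. header.w = 226  [logo.w = header.w]
3. header.y = 100  [header.top = logo.bottom + 18]
4. header.h = 35  [card.top = header.bottom + 20]

header = (x=21, y=100, w=226, h=35)
violated soft preferences: 22, 23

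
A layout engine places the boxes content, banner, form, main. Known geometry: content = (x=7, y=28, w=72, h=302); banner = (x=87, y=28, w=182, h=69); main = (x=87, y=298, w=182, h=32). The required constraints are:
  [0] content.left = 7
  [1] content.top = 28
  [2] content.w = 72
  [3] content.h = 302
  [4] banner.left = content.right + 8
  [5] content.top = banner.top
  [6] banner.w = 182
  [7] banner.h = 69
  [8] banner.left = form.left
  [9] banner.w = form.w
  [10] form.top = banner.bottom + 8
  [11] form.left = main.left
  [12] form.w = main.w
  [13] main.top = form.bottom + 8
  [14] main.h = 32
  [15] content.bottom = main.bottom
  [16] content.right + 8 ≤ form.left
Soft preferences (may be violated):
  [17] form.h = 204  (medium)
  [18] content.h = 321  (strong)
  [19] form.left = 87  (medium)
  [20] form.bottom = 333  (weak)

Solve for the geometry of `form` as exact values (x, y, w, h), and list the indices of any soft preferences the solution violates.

form = (x=87, y=105, w=182, h=185)
violated soft preferences: 17, 18, 20

1. form.x = 87  [banner.left = form.left]
2. form.w = 182  [banner.w = form.w]
3. form.y = 105  [form.top = banner.bottom + 8]
4. form.h = 185  [main.top = form.bottom + 8]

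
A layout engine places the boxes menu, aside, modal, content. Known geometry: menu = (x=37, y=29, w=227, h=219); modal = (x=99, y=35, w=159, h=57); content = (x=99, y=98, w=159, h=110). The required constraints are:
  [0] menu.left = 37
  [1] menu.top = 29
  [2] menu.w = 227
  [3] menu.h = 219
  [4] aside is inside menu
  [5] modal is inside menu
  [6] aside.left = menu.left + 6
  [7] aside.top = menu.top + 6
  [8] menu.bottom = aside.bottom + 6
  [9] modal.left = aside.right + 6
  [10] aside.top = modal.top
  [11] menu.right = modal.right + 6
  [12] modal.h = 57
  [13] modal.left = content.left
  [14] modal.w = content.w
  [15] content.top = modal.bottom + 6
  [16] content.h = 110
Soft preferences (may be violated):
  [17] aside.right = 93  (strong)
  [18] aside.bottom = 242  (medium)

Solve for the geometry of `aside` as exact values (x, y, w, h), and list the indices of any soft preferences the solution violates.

1. aside.x = 43  [aside.left = menu.left + 6]
2. aside.y = 35  [aside.top = menu.top + 6]
3. aside.h = 207  [menu.bottom = aside.bottom + 6]
4. aside.w = 50  [modal.left = aside.right + 6]

aside = (x=43, y=35, w=50, h=207)
violated soft preferences: none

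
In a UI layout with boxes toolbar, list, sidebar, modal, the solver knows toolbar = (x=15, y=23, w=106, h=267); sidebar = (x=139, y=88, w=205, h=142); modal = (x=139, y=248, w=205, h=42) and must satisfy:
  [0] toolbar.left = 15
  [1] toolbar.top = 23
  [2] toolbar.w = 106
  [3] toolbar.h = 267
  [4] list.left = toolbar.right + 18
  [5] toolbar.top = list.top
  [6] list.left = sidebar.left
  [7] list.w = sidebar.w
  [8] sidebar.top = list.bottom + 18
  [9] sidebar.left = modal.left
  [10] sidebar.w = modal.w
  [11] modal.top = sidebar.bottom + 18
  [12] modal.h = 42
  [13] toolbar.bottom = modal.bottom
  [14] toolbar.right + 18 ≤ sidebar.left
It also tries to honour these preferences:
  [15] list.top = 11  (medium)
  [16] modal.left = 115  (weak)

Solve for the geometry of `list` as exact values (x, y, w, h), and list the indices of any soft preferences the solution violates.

1. list.x = 139  [list.left = toolbar.right + 18]
2. list.y = 23  [toolbar.top = list.top]
3. list.w = 205  [list.w = sidebar.w]
4. list.h = 47  [sidebar.top = list.bottom + 18]

list = (x=139, y=23, w=205, h=47)
violated soft preferences: 15, 16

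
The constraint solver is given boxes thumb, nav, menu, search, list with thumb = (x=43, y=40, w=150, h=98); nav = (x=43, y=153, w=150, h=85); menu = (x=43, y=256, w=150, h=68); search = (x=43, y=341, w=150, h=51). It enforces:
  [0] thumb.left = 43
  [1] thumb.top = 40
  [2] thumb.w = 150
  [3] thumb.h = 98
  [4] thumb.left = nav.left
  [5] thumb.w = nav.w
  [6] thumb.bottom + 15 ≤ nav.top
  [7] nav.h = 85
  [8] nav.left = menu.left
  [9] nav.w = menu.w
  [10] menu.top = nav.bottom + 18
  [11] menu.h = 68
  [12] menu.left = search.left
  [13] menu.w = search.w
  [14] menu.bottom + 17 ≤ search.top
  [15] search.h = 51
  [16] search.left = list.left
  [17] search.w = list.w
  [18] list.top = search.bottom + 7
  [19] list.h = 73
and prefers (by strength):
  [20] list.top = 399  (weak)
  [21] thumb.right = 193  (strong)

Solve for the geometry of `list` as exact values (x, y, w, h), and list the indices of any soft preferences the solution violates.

1. list.x = 43  [search.left = list.left]
2. list.w = 150  [search.w = list.w]
3. list.y = 399  [list.top = search.bottom + 7]
4. list.h = 73  [list.h = 73]

list = (x=43, y=399, w=150, h=73)
violated soft preferences: none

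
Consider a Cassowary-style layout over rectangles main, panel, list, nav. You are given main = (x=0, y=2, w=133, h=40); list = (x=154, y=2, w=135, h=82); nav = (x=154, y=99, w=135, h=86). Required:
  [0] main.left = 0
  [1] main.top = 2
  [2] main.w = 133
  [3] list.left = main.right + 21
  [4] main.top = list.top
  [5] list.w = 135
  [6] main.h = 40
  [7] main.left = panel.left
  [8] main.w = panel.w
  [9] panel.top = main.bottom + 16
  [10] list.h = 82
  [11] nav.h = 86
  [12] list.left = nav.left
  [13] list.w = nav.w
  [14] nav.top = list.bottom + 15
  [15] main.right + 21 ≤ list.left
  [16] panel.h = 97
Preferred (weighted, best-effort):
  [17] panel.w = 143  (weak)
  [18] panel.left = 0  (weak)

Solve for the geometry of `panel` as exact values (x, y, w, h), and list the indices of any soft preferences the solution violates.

1. panel.x = 0  [main.left = panel.left]
2. panel.w = 133  [main.w = panel.w]
3. panel.y = 58  [panel.top = main.bottom + 16]
4. panel.h = 97  [panel.h = 97]

panel = (x=0, y=58, w=133, h=97)
violated soft preferences: 17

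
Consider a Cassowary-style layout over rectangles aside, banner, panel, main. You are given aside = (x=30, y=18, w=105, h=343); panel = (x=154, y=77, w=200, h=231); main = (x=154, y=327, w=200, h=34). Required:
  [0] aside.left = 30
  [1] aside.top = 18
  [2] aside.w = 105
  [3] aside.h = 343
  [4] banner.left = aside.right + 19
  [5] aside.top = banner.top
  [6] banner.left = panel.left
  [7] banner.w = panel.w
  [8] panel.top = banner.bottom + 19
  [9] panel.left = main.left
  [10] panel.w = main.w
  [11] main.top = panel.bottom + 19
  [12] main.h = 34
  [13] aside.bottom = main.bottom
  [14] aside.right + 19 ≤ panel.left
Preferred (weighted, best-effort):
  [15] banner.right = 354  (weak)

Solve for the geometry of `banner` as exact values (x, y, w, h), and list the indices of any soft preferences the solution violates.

1. banner.x = 154  [banner.left = aside.right + 19]
2. banner.y = 18  [aside.top = banner.top]
3. banner.w = 200  [banner.w = panel.w]
4. banner.h = 40  [panel.top = banner.bottom + 19]

banner = (x=154, y=18, w=200, h=40)
violated soft preferences: none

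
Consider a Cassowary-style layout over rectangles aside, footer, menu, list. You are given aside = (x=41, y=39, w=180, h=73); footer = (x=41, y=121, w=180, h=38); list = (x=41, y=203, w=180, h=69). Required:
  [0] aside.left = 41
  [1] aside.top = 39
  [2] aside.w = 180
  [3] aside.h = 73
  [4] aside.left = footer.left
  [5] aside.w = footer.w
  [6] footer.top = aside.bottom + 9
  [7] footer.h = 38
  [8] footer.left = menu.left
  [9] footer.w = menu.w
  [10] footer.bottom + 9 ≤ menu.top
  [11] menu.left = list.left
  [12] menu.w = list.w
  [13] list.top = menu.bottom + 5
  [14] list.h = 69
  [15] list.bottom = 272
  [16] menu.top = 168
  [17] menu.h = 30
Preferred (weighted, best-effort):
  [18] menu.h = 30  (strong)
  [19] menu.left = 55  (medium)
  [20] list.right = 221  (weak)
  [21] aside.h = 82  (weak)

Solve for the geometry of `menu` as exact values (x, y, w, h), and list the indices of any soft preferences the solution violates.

menu = (x=41, y=168, w=180, h=30)
violated soft preferences: 19, 21

1. menu.x = 41  [footer.left = menu.left]
2. menu.w = 180  [footer.w = menu.w]
3. menu.y = 168  [menu.top = 168]
4. menu.h = 30  [menu.h = 30]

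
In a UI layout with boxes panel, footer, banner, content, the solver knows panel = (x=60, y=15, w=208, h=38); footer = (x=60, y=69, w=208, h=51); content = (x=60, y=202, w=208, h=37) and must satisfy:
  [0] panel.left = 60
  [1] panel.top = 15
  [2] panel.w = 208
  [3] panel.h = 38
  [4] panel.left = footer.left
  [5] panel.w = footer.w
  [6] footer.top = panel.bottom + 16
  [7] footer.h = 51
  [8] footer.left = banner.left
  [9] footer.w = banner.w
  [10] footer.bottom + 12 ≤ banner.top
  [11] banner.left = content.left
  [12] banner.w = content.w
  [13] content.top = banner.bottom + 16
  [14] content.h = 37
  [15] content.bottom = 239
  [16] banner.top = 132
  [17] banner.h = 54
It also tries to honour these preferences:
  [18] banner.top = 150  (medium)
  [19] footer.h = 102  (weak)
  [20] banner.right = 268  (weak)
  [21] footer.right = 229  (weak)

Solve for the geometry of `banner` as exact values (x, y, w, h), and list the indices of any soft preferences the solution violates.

1. banner.x = 60  [footer.left = banner.left]
2. banner.w = 208  [footer.w = banner.w]
3. banner.y = 132  [banner.top = 132]
4. banner.h = 54  [banner.h = 54]

banner = (x=60, y=132, w=208, h=54)
violated soft preferences: 18, 19, 21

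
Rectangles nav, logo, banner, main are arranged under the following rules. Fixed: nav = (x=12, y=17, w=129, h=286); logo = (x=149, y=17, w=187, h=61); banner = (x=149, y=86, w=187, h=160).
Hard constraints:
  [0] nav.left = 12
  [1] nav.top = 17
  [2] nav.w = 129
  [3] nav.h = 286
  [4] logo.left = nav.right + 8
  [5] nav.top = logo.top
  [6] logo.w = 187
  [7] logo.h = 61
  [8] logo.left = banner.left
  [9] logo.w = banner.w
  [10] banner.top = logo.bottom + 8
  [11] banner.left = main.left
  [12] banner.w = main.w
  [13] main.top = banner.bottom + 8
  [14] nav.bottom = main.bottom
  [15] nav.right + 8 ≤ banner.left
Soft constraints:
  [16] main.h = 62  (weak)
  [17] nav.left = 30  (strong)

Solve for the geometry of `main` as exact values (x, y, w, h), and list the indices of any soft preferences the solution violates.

1. main.x = 149  [banner.left = main.left]
2. main.w = 187  [banner.w = main.w]
3. main.y = 254  [main.top = banner.bottom + 8]
4. main.h = 49  [nav.bottom = main.bottom]

main = (x=149, y=254, w=187, h=49)
violated soft preferences: 16, 17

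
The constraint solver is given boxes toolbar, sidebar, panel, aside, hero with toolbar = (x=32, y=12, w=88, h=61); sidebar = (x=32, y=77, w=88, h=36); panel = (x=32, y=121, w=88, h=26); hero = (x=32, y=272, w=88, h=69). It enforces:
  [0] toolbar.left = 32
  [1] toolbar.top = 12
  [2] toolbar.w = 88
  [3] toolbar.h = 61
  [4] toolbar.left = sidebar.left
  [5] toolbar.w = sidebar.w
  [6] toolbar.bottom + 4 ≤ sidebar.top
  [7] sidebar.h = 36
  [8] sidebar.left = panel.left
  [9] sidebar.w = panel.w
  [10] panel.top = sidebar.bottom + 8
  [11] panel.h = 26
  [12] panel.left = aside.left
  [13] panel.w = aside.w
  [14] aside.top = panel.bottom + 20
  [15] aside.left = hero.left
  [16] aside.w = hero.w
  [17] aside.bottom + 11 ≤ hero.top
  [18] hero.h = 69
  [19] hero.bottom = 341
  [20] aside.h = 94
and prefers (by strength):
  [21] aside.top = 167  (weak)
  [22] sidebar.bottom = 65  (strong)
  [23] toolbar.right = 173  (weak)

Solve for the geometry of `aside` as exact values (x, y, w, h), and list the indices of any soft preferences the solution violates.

aside = (x=32, y=167, w=88, h=94)
violated soft preferences: 22, 23

1. aside.x = 32  [panel.left = aside.left]
2. aside.w = 88  [panel.w = aside.w]
3. aside.y = 167  [aside.top = panel.bottom + 20]
4. aside.h = 94  [aside.h = 94]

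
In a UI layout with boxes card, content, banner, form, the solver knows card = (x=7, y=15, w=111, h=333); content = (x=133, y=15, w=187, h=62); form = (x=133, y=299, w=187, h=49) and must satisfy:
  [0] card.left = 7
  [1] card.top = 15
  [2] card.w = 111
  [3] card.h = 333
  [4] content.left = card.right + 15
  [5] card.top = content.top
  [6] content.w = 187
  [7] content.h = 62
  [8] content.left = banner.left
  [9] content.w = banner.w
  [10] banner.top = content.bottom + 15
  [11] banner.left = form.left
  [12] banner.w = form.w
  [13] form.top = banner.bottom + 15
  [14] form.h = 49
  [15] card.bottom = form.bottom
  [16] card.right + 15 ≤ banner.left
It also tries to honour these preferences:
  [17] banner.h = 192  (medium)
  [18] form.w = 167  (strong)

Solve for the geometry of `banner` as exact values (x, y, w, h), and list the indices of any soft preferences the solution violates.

banner = (x=133, y=92, w=187, h=192)
violated soft preferences: 18

1. banner.x = 133  [content.left = banner.left]
2. banner.w = 187  [content.w = banner.w]
3. banner.y = 92  [banner.top = content.bottom + 15]
4. banner.h = 192  [form.top = banner.bottom + 15]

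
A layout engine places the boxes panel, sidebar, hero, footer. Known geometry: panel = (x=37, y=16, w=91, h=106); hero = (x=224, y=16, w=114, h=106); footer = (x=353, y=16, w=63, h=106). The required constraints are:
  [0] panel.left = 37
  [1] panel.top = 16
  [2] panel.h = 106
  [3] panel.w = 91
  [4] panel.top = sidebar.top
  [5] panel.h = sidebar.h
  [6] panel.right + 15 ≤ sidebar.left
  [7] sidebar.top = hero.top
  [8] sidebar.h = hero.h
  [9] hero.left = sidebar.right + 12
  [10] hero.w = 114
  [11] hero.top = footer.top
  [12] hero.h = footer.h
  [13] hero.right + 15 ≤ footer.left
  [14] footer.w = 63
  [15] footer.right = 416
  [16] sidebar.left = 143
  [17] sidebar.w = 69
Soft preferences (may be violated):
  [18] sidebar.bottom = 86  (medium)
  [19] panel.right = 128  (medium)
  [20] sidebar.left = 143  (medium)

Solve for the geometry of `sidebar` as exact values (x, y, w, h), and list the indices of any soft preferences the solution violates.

1. sidebar.y = 16  [panel.top = sidebar.top]
2. sidebar.h = 106  [panel.h = sidebar.h]
3. sidebar.x = 143  [sidebar.left = 143]
4. sidebar.w = 69  [sidebar.w = 69]

sidebar = (x=143, y=16, w=69, h=106)
violated soft preferences: 18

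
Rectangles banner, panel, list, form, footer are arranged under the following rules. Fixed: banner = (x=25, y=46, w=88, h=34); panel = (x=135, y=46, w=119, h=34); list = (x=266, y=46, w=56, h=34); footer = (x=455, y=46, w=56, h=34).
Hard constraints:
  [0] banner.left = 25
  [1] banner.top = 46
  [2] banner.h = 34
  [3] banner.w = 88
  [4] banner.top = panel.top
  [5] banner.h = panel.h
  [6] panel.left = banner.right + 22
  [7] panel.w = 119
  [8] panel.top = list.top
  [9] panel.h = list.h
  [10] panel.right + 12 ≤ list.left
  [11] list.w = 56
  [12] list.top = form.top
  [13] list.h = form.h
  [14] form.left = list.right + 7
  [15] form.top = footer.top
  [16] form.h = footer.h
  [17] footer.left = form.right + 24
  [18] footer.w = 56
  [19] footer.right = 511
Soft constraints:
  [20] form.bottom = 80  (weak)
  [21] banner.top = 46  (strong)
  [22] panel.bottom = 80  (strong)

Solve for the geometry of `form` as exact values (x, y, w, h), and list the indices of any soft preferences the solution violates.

1. form.y = 46  [list.top = form.top]
2. form.h = 34  [list.h = form.h]
3. form.x = 329  [form.left = list.right + 7]
4. form.w = 102  [footer.left = form.right + 24]

form = (x=329, y=46, w=102, h=34)
violated soft preferences: none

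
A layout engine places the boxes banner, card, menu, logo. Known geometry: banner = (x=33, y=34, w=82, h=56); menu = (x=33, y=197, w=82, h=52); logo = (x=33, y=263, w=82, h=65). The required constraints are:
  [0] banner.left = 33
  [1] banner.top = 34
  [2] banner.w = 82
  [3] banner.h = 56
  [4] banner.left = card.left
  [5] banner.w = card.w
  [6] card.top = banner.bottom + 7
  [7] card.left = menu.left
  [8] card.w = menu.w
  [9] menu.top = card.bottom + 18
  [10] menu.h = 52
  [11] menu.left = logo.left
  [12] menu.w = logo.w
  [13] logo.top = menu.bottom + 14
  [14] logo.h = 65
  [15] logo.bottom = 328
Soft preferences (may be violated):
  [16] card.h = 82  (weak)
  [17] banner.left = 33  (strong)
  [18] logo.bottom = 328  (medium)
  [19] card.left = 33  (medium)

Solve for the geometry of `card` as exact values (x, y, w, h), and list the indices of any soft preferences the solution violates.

1. card.x = 33  [banner.left = card.left]
2. card.w = 82  [banner.w = card.w]
3. card.y = 97  [card.top = banner.bottom + 7]
4. card.h = 82  [menu.top = card.bottom + 18]

card = (x=33, y=97, w=82, h=82)
violated soft preferences: none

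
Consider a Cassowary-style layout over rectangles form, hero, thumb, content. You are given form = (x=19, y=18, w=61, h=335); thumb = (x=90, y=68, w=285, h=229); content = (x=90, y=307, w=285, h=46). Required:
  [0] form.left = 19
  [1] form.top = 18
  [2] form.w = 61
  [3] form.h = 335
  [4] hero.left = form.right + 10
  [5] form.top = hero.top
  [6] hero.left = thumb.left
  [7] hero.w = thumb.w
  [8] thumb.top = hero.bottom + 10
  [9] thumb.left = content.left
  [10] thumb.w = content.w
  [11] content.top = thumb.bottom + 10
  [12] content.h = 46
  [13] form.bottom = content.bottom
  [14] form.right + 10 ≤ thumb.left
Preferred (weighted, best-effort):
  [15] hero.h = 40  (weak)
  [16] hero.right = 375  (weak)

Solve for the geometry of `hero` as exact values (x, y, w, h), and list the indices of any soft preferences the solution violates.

hero = (x=90, y=18, w=285, h=40)
violated soft preferences: none

1. hero.x = 90  [hero.left = form.right + 10]
2. hero.y = 18  [form.top = hero.top]
3. hero.w = 285  [hero.w = thumb.w]
4. hero.h = 40  [thumb.top = hero.bottom + 10]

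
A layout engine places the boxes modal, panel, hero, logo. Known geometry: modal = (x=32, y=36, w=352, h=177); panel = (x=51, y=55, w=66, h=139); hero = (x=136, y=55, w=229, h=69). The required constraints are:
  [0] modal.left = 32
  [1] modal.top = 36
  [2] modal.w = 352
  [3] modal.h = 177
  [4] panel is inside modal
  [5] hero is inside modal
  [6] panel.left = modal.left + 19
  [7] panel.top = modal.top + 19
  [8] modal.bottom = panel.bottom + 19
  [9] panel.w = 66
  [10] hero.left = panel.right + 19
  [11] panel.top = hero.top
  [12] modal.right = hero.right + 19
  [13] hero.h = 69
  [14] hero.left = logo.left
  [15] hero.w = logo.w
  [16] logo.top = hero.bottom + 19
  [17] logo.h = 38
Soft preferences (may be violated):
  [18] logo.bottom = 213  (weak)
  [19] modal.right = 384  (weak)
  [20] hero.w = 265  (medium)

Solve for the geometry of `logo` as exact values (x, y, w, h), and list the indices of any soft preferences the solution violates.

logo = (x=136, y=143, w=229, h=38)
violated soft preferences: 18, 20

1. logo.x = 136  [hero.left = logo.left]
2. logo.w = 229  [hero.w = logo.w]
3. logo.y = 143  [logo.top = hero.bottom + 19]
4. logo.h = 38  [logo.h = 38]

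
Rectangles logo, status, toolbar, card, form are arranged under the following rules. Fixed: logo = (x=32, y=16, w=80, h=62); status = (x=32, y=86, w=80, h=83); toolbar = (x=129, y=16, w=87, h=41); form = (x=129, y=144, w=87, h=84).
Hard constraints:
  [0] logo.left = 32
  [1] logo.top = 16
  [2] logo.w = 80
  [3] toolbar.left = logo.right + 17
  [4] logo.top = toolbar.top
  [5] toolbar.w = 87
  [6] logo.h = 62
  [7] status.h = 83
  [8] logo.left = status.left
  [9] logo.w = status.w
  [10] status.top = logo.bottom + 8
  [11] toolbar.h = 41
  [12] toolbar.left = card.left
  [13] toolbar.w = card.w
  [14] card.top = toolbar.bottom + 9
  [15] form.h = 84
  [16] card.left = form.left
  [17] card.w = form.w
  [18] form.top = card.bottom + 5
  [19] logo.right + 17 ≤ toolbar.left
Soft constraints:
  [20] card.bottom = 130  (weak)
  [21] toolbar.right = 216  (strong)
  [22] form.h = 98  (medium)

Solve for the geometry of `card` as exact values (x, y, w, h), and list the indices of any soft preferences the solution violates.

card = (x=129, y=66, w=87, h=73)
violated soft preferences: 20, 22

1. card.x = 129  [toolbar.left = card.left]
2. card.w = 87  [toolbar.w = card.w]
3. card.y = 66  [card.top = toolbar.bottom + 9]
4. card.h = 73  [form.top = card.bottom + 5]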